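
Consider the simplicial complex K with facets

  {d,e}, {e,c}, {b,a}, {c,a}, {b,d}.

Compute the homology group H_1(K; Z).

Take the total order a < b < c < d < e on the vertex set. Then K (dimension 1) consists of the simplices:

  0-simplices (5): a, b, c, d, e
  1-simplices (5): ab, ac, bd, ce, de

Hence C_0 ≅ Z^5, C_1 ≅ Z^5.

The boundary map ∂_1: C_1 → C_0 is given by ∂[p,q] = [q] − [p]. For instance
  ∂ac = c − a.
The 5×5 boundary matrix has rank 4 and Smith normal form diag(1,1,1,1).

Computing H_k = (kernel of ∂_k) / (image of ∂_{k+1}):

  H_1: rank ker ∂_1 − rank ∂_2 = (5 − 4) − 0 = 1, and there is no ∂_2, so H_1 ≅ Z.

(K is a triangulation of the circle S^1.)

H_1 ≅ Z.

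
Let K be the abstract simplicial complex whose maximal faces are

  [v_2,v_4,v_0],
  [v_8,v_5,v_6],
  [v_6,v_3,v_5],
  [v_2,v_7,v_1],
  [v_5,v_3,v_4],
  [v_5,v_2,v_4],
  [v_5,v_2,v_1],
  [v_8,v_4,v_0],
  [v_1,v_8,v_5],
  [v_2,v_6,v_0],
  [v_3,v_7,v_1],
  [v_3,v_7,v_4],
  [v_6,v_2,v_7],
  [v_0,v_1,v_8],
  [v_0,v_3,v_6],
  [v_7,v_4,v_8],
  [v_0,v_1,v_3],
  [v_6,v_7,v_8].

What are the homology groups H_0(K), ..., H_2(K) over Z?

H_0 = Z,  H_1 = Z^2,  H_2 = Z.

Order the vertices as v_0 < v_1 < v_2 < v_3 < v_4 < v_5 < v_6 < v_7 < v_8. Listing each simplex with vertices in this order, K has dimension 2 with simplices:

  0-simplices (9): [v_0], [v_1], [v_2], [v_3], [v_4], [v_5], [v_6], [v_7], [v_8]
  1-simplices (27): (27 of them)
  2-simplices (18): (18 of them)

giving chain groups C_0 ≅ Z^9, C_1 ≅ Z^27, C_2 ≅ Z^18.

∂_1: C_1 → C_0 maps an edge to its endpoints' difference, ∂[p,q] = q − p.
This gives a 9×27 integer matrix of rank 8; reducing to Smith normal form yields diagonal entries (1,1,1,1,1,1,1,1).

The boundary map ∂_2: C_2 → C_1 maps a triangle to the signed sum of its edges. For instance
  ∂[v_3,v_5,v_6] = [v_5,v_6] − [v_3,v_6] + [v_3,v_5],
  ∂[v_0,v_2,v_6] = [v_2,v_6] − [v_0,v_6] + [v_0,v_2].
As a 27×18 matrix over Z this has rank 17, with invariant factors (1,1,1,1,1,1,1,1,1,1,1,1,1,1,1,1,1).

Now H_k = ker ∂_k / im ∂_{k+1}, so:

  H_0: rank C_0 − rank ∂_1 = 9 − 8 = 1, and the invariant factors of ∂_1 are all 1, so H_0 = Z.
  H_1: rank ker ∂_1 − rank ∂_2 = (27 − 8) − 17 = 2, and the invariant factors of ∂_2 are all 1, so H_1 = Z^2.
  H_2: rank ker ∂_2 − rank ∂_3 = (18 − 17) − 0 = 1, and there is no ∂_3, so H_2 = Z.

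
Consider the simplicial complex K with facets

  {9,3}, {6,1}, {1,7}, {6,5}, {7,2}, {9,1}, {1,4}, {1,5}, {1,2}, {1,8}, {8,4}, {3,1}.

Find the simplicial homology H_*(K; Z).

H_0 = Z,  H_1 = Z^4.

Order the vertices as 1 < 2 < 3 < 4 < 5 < 6 < 7 < 8 < 9. Listing each simplex with vertices in this order, K has dimension 1 with simplices:

  0-simplices (9): [1], [2], [3], [4], [5], [6], [7], [8], [9]
  1-simplices (12): [1,2], [1,3], [1,4], [1,5], [1,6], [1,7], [1,8], [1,9], [2,7], [3,9], [4,8], [5,6]

so the chain groups are C_0 ≅ Z^9, C_1 ≅ Z^12.

Boundary ∂_1: C_1 → C_0 maps an edge to its endpoints' difference, ∂[p,q] = q − p.
This gives a 9×12 integer matrix of rank 8; reducing to Smith normal form yields diagonal entries (1,1,1,1,1,1,1,1).

Computing H_k = (kernel of ∂_k) / (image of ∂_{k+1}):

  H_0: rank C_0 − rank ∂_1 = 9 − 8 = 1, and the invariant factors of ∂_1 are all 1, so H_0 = Z.
  H_1: rank ker ∂_1 − rank ∂_2 = (12 − 8) − 0 = 4, and there is no ∂_2, so H_1 = Z^4.

(K is a triangulation of a wedge of 4 circles.)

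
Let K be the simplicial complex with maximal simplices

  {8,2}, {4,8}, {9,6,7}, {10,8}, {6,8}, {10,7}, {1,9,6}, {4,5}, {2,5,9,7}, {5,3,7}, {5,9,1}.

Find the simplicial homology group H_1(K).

Fix the vertex order 1 < 2 < 3 < 4 < 5 < 6 < 7 < 8 < 9 < 10 and write every simplex with vertices in increasing order. Then dim K = 3 and the simplices of K are:

  0-simplices (10): [1], [2], [3], [4], [5], [6], [7], [8], [9], [10]
  1-simplices (19): [1,5], [1,6], [1,9], [2,5], [2,7], [2,8], [2,9], [3,5], [3,7], [4,5], [4,8], [5,7], [5,9], [6,7], [6,8], [6,9], [7,9], [7,10], [8,10]
  2-simplices (8): [1,5,9], [1,6,9], [2,5,7], [2,5,9], [2,7,9], [3,5,7], [5,7,9], [6,7,9]
  3-simplices (1): [2,5,7,9]

so the chain groups are C_0 ≅ Z^10, C_1 ≅ Z^19, C_2 ≅ Z^8, C_3 ≅ Z^1.

∂_1: C_1 → C_0 is given by ∂[p,q] = [q] − [p]. For instance
  ∂[4,8] = [8] − [4].
The resulting 10×19 matrix has rank 9, and its Smith normal form has invariant factors (1,1,1,1,1,1,1,1,1).

∂_2: C_2 → C_1 maps a triangle to the signed sum of its edges. For instance
  ∂[6,7,9] = [7,9] − [6,9] + [6,7],
  ∂[2,7,9] = [7,9] − [2,9] + [2,7].
The 19×8 boundary matrix has rank 7 and Smith normal form diag(1,1,1,1,1,1,1).

Boundary ∂_3: C_3 → C_2 sends each 3-simplex σ to the alternating sum Σ_i (−1)^i (σ with its i-th vertex removed). For instance
  ∂[2,5,7,9] = [5,7,9] − [2,7,9] + [2,5,9] − [2,5,7].
This gives a 8×1 integer matrix of rank 1; reducing to Smith normal form yields diagonal entries (1).

Computing H_k = (kernel of ∂_k) / (image of ∂_{k+1}):

  H_1: rank ker ∂_1 − rank ∂_2 = (19 − 9) − 7 = 3, and the invariant factors of ∂_2 are all 1, so H_1 = Z^3.

H_1 = Z^3.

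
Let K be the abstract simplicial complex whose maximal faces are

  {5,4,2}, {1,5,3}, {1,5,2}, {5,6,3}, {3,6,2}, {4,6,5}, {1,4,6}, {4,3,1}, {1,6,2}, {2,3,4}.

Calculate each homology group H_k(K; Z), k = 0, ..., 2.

K has 6 vertices, 15 edges, 10 triangles.
rank ∂_0 = 0, rank ∂_1 = 5 ⇒ b_0 = 6 − 0 − 5 = 1; all invariant factors of ∂_1 are 1 so no torsion. So H_0 ≅ Z.
rank ∂_1 = 5, rank ∂_2 = 10 ⇒ b_1 = 15 − 5 − 10 = 0; ∂_2 has invariant factor(s) [2] giving torsion. So H_1 ≅ Z/2.
rank ∂_2 = 10, rank ∂_3 = 0 ⇒ b_2 = 10 − 10 − 0 = 0. So H_2 ≅ 0.

H_0 ≅ Z,  H_1 ≅ Z/2,  H_2 = 0.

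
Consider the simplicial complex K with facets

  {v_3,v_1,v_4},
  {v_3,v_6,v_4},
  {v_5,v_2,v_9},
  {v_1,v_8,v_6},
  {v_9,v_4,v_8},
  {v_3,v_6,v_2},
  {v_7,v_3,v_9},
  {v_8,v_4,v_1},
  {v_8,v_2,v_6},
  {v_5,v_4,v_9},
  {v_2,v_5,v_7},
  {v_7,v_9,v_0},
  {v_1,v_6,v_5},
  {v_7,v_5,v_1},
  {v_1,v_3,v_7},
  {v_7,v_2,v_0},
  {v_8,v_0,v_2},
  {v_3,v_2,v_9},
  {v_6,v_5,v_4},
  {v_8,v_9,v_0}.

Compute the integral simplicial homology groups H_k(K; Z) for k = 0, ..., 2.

H_0 = Z,  H_1 = Z × Z/2,  H_2 = 0.

We work with the vertex ordering v_0 < v_1 < v_2 < v_3 < v_4 < v_5 < v_6 < v_7 < v_8 < v_9. The simplices of K, each written with vertices in increasing order, are:

  0-simplices (10): [v_0], [v_1], [v_2], [v_3], [v_4], [v_5], [v_6], [v_7], [v_8], [v_9]
  1-simplices (30): (30 of them)
  2-simplices (20): (20 of them)

Hence C_0 ≅ Z^10, C_1 ≅ Z^30, C_2 ≅ Z^20.

The boundary map ∂_1: C_1 → C_0 maps an edge to its endpoints' difference, ∂[p,q] = q − p.
As a 10×30 matrix over Z this has rank 9, with invariant factors (1,1,1,1,1,1,1,1,1).

The boundary map ∂_2: C_2 → C_1 sends each 2-simplex [p,q,r] to [q,r] − [p,r] + [p,q]. For instance
  ∂[v_0,v_2,v_7] = [v_2,v_7] − [v_0,v_7] + [v_0,v_2],
  ∂[v_1,v_5,v_6] = [v_5,v_6] − [v_1,v_6] + [v_1,v_5].
This gives a 30×20 integer matrix of rank 20; reducing to Smith normal form yields diagonal entries (1,1,1,1,1,1,1,1,1,1,1,1,1,1,1,1,1,1,1,2).

From H_k ≅ ker(∂_k) / im(∂_{k+1}) we obtain:

  H_0: rank C_0 − rank ∂_1 = 10 − 9 = 1, and the invariant factors of ∂_1 are all 1, so H_0 ≅ Z.
  H_1: rank ker ∂_1 − rank ∂_2 = (30 − 9) − 20 = 1, and ∂_2 has invariant factor 2 > 1, so H_1 ≅ Z × Z/2.
  H_2: rank ker ∂_2 − rank ∂_3 = (20 − 20) − 0 = 0, and there is no ∂_3, so H_2 ≅ 0.

As a check, the Euler characteristic is 10 − 30 + 20 = 0, which agrees with 1 − 1 + 0 = 0.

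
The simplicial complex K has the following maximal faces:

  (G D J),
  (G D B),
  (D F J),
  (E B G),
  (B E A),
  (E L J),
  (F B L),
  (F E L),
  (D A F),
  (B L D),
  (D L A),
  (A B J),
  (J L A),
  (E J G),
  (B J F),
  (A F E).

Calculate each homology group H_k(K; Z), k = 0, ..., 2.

H_0 = Z,  H_1 = Z^2,  H_2 = Z.

Order the vertices as A < B < D < E < F < G < J < L. Listing each simplex with vertices in this order, K has dimension 2 with simplices:

  0-simplices (8): A, B, D, E, F, G, J, L
  1-simplices (24): AB, AD, AE, AF, AJ, AL, BD, BE, BF, BG, BJ, BL, DF, DG, DJ, DL, EF, EG, EJ, EL, FJ, FL, GJ, JL
  2-simplices (16): ABE, ABJ, ADF, ADL, AEF, AJL, BDG, BDL, BEG, BFJ, BFL, DFJ, DGJ, EFL, EGJ, EJL

so the chain groups are C_0 ≅ Z^8, C_1 ≅ Z^24, C_2 ≅ Z^16.

Boundary ∂_1: C_1 → C_0 sends each edge [p,q] (with p < q) to q − p. For instance
  ∂AL = L − A.
The 8×24 boundary matrix has rank 7 and Smith normal form diag(1,1,1,1,1,1,1).

The boundary map ∂_2: C_2 → C_1 sends each 2-simplex [p,q,r] to [q,r] − [p,r] + [p,q]. For instance
  ∂BDG = DG − BG + BD,
  ∂AEF = EF − AF + AE.
As a 24×16 matrix over Z this has rank 15, with invariant factors (1,1,1,1,1,1,1,1,1,1,1,1,1,1,1).

From H_k ≅ ker(∂_k) / im(∂_{k+1}) we obtain:

  H_0: rank C_0 − rank ∂_1 = 8 − 7 = 1, and the invariant factors of ∂_1 are all 1, so H_0 ≅ Z.
  H_1: rank ker ∂_1 − rank ∂_2 = (24 − 7) − 15 = 2, and the invariant factors of ∂_2 are all 1, so H_1 ≅ Z^2.
  H_2: rank ker ∂_2 − rank ∂_3 = (16 − 15) − 0 = 1, and there is no ∂_3, so H_2 ≅ Z.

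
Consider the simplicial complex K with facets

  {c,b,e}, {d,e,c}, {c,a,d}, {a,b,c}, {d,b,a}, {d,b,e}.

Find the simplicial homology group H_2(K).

H_2 = Z.

K has 5 vertices, 9 edges, 6 triangles.
rank ∂_2 = 5, rank ∂_3 = 0 ⇒ b_2 = 6 − 5 − 0 = 1. So H_2 = Z.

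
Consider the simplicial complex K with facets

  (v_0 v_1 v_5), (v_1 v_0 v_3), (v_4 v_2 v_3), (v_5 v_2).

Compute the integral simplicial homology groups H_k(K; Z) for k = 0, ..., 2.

H_0 = Z,  H_1 = Z,  H_2 = 0.

K has 6 vertices, 9 edges, 3 triangles.
rank ∂_0 = 0, rank ∂_1 = 5 ⇒ b_0 = 6 − 0 − 5 = 1; all invariant factors of ∂_1 are 1 so no torsion. So H_0 ≅ Z.
rank ∂_1 = 5, rank ∂_2 = 3 ⇒ b_1 = 9 − 5 − 3 = 1; all invariant factors of ∂_2 are 1 so no torsion. So H_1 ≅ Z.
rank ∂_2 = 3, rank ∂_3 = 0 ⇒ b_2 = 3 − 3 − 0 = 0. So H_2 ≅ 0.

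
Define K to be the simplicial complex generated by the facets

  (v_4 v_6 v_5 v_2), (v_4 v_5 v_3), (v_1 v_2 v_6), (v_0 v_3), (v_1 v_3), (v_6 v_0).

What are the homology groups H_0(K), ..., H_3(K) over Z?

H_0 = Z,  H_1 = Z^2,  H_2 = 0,  H_3 = 0.

Fix the vertex order v_0 < v_1 < v_2 < v_3 < v_4 < v_5 < v_6 and write every simplex with vertices in increasing order. Then dim K = 3 and the simplices of K are:

  0-simplices (7): [v_0], [v_1], [v_2], [v_3], [v_4], [v_5], [v_6]
  1-simplices (13): [v_0,v_3], [v_0,v_6], [v_1,v_2], [v_1,v_3], [v_1,v_6], [v_2,v_4], [v_2,v_5], [v_2,v_6], [v_3,v_4], [v_3,v_5], [v_4,v_5], [v_4,v_6], [v_5,v_6]
  2-simplices (6): [v_1,v_2,v_6], [v_2,v_4,v_5], [v_2,v_4,v_6], [v_2,v_5,v_6], [v_3,v_4,v_5], [v_4,v_5,v_6]
  3-simplices (1): [v_2,v_4,v_5,v_6]

Hence C_0 ≅ Z^7, C_1 ≅ Z^13, C_2 ≅ Z^6, C_3 ≅ Z^1.

Boundary ∂_1: C_1 → C_0 sends each edge [p,q] (with p < q) to q − p. For instance
  ∂[v_2,v_4] = [v_4] − [v_2].
This gives a 7×13 integer matrix of rank 6; reducing to Smith normal form yields diagonal entries (1,1,1,1,1,1).

Boundary ∂_2: C_2 → C_1 sends each 2-simplex [p,q,r] to [q,r] − [p,r] + [p,q]. For instance
  ∂[v_2,v_4,v_5] = [v_4,v_5] − [v_2,v_5] + [v_2,v_4],
  ∂[v_3,v_4,v_5] = [v_4,v_5] − [v_3,v_5] + [v_3,v_4].
The 13×6 boundary matrix has rank 5 and Smith normal form diag(1,1,1,1,1).

∂_3: C_3 → C_2 sends each 3-simplex σ to the alternating sum Σ_i (−1)^i (σ with its i-th vertex removed). For instance
  ∂[v_2,v_4,v_5,v_6] = [v_4,v_5,v_6] − [v_2,v_5,v_6] + [v_2,v_4,v_6] − [v_2,v_4,v_5].
The resulting 6×1 matrix has rank 1, and its Smith normal form has invariant factors (1).

Reading off H_k = ker ∂_k / im ∂_{k+1}:

  H_0: rank C_0 − rank ∂_1 = 7 − 6 = 1, and the invariant factors of ∂_1 are all 1, so H_0 = Z.
  H_1: rank ker ∂_1 − rank ∂_2 = (13 − 6) − 5 = 2, and the invariant factors of ∂_2 are all 1, so H_1 = Z^2.
  H_2: rank ker ∂_2 − rank ∂_3 = (6 − 5) − 1 = 0, and the invariant factors of ∂_3 are all 1, so H_2 = 0.
  H_3: rank ker ∂_3 − rank ∂_4 = (1 − 1) − 0 = 0, and there is no ∂_4, so H_3 = 0.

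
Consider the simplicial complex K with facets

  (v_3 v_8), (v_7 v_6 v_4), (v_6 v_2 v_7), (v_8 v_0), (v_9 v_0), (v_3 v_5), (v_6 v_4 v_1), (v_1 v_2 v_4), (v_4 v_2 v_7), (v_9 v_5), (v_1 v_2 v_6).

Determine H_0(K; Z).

H_0 ≅ Z^2.

K has 10 vertices, 14 edges, 6 triangles.
rank ∂_0 = 0, rank ∂_1 = 8 ⇒ b_0 = 10 − 0 − 8 = 2; all invariant factors of ∂_1 are 1 so no torsion. So H_0 = Z^2.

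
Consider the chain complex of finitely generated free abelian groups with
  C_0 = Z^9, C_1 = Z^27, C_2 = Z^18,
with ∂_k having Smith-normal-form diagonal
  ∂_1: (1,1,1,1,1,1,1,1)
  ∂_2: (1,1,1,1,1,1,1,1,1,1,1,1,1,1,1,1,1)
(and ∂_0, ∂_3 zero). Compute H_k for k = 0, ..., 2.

H_0: b_0 = 9 − 0 − 8 = 1; torsion from ∂_1 factors > 1: none. So H_0 ≅ Z.
H_1: b_1 = 27 − 8 − 17 = 2; torsion from ∂_2 factors > 1: none. So H_1 ≅ Z^2.
H_2: b_2 = 18 − 17 − 0 = 1; torsion from ∂_3 factors > 1: none. So H_2 ≅ Z.

H_0 ≅ Z,  H_1 ≅ Z^2,  H_2 ≅ Z.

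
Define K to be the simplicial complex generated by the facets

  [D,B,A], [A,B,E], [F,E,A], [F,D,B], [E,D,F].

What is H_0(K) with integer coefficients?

We work with the vertex ordering A < B < D < E < F. The simplices of K, each written with vertices in increasing order, are:

  0-simplices (5): A, B, D, E, F
  1-simplices (10): AB, AD, AE, AF, BD, BE, BF, DE, DF, EF
  2-simplices (5): ABD, ABE, AEF, BDF, DEF

so the chain groups are C_0 ≅ Z^5, C_1 ≅ Z^10, C_2 ≅ Z^5.

Boundary ∂_1: C_1 → C_0 is given by ∂[p,q] = [q] − [p]. For instance
  ∂BE = E − B.
The resulting 5×10 matrix has rank 4, and its Smith normal form has invariant factors (1,1,1,1).

∂_2: C_2 → C_1 acts by ∂[p,q,r] = [q,r] − [p,r] + [p,q]. For instance
  ∂AEF = EF − AF + AE,
  ∂BDF = DF − BF + BD.
The 10×5 boundary matrix has rank 5 and Smith normal form diag(1,1,1,1,1).

From H_k ≅ ker(∂_k) / im(∂_{k+1}) we obtain:

  H_0: rank C_0 − rank ∂_1 = 5 − 4 = 1, and the invariant factors of ∂_1 are all 1, so H_0 ≅ Z.

H_0 = Z.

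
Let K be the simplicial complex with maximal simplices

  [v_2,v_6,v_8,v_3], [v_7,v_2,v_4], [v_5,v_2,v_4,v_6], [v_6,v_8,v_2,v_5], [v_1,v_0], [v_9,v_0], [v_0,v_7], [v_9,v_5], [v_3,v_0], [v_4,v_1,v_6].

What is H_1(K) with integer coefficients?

Take the total order v_0 < v_1 < v_2 < v_3 < v_4 < v_5 < v_6 < v_7 < v_8 < v_9 on the vertex set. Then K (dimension 3) consists of the simplices:

  0-simplices (10): [v_0], [v_1], [v_2], [v_3], [v_4], [v_5], [v_6], [v_7], [v_8], [v_9]
  1-simplices (21): (21 of them)
  2-simplices (12): (12 of them)
  3-simplices (3): [v_2,v_3,v_6,v_8], [v_2,v_4,v_5,v_6], [v_2,v_5,v_6,v_8]

giving chain groups C_0 ≅ Z^10, C_1 ≅ Z^21, C_2 ≅ Z^12, C_3 ≅ Z^3.

∂_1: C_1 → C_0 maps an edge to its endpoints' difference, ∂[p,q] = q − p.
As a 10×21 matrix over Z this has rank 9, with invariant factors (1,1,1,1,1,1,1,1,1).

The boundary map ∂_2: C_2 → C_1 acts by ∂[p,q,r] = [q,r] − [p,r] + [p,q]. For instance
  ∂[v_2,v_5,v_6] = [v_5,v_6] − [v_2,v_6] + [v_2,v_5],
  ∂[v_2,v_4,v_5] = [v_4,v_5] − [v_2,v_5] + [v_2,v_4].
This gives a 21×12 integer matrix of rank 9; reducing to Smith normal form yields diagonal entries (1,1,1,1,1,1,1,1,1).

∂_3: C_3 → C_2 sends each 3-simplex σ to the alternating sum Σ_i (−1)^i (σ with its i-th vertex removed). For instance
  ∂[v_2,v_4,v_5,v_6] = [v_4,v_5,v_6] − [v_2,v_5,v_6] + [v_2,v_4,v_6] − [v_2,v_4,v_5],
  ∂[v_2,v_3,v_6,v_8] = [v_3,v_6,v_8] − [v_2,v_6,v_8] + [v_2,v_3,v_8] − [v_2,v_3,v_6].
The 12×3 boundary matrix has rank 3 and Smith normal form diag(1,1,1).

Reading off H_k = ker ∂_k / im ∂_{k+1}:

  H_1: rank ker ∂_1 − rank ∂_2 = (21 − 9) − 9 = 3, and the invariant factors of ∂_2 are all 1, so H_1 ≅ Z^3.

H_1 ≅ Z^3.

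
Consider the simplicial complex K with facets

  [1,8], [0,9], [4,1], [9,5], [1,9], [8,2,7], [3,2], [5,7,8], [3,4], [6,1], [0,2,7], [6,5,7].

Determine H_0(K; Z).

H_0 = Z.

We work with the vertex ordering 0 < 1 < 2 < 3 < 4 < 5 < 6 < 7 < 8 < 9. The simplices of K, each written with vertices in increasing order, are:

  0-simplices (10): [0], [1], [2], [3], [4], [5], [6], [7], [8], [9]
  1-simplices (17): [0,2], [0,7], [0,9], [1,4], [1,6], [1,8], [1,9], [2,3], [2,7], [2,8], [3,4], [5,6], [5,7], [5,8], [5,9], [6,7], [7,8]
  2-simplices (4): [0,2,7], [2,7,8], [5,6,7], [5,7,8]

so the chain groups are C_0 ≅ Z^10, C_1 ≅ Z^17, C_2 ≅ Z^4.

Boundary ∂_1: C_1 → C_0 is given by ∂[p,q] = [q] − [p]. For instance
  ∂[7,8] = [8] − [7].
As a 10×17 matrix over Z this has rank 9, with invariant factors (1,1,1,1,1,1,1,1,1).

The boundary map ∂_2: C_2 → C_1 sends each 2-simplex [p,q,r] to [q,r] − [p,r] + [p,q]. For instance
  ∂[0,2,7] = [2,7] − [0,7] + [0,2],
  ∂[5,7,8] = [7,8] − [5,8] + [5,7].
This gives a 17×4 integer matrix of rank 4; reducing to Smith normal form yields diagonal entries (1,1,1,1).

From H_k ≅ ker(∂_k) / im(∂_{k+1}) we obtain:

  H_0: rank C_0 − rank ∂_1 = 10 − 9 = 1, and the invariant factors of ∂_1 are all 1, so H_0 ≅ Z.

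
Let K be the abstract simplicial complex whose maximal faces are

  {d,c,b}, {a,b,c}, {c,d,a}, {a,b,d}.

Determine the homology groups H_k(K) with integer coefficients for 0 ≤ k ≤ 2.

H_0 ≅ Z,  H_1 = 0,  H_2 ≅ Z.

Take the total order a < b < c < d on the vertex set. Then K (dimension 2) consists of the simplices:

  0-simplices (4): a, b, c, d
  1-simplices (6): ab, ac, ad, bc, bd, cd
  2-simplices (4): abc, abd, acd, bcd

so the chain groups are C_0 ≅ Z^4, C_1 ≅ Z^6, C_2 ≅ Z^4.

∂_1: C_1 → C_0 sends each edge [p,q] (with p < q) to q − p. For instance
  ∂cd = d − c.
This gives a 4×6 integer matrix of rank 3; reducing to Smith normal form yields diagonal entries (1,1,1).

∂_2: C_2 → C_1 acts by ∂[p,q,r] = [q,r] − [p,r] + [p,q]. For instance
  ∂abc = bc − ac + ab,
  ∂bcd = cd − bd + bc.
This gives a 6×4 integer matrix of rank 3; reducing to Smith normal form yields diagonal entries (1,1,1).

From H_k ≅ ker(∂_k) / im(∂_{k+1}) we obtain:

  H_0: rank C_0 − rank ∂_1 = 4 − 3 = 1, and the invariant factors of ∂_1 are all 1, so H_0 ≅ Z.
  H_1: rank ker ∂_1 − rank ∂_2 = (6 − 3) − 3 = 0, and the invariant factors of ∂_2 are all 1, so H_1 ≅ 0.
  H_2: rank ker ∂_2 − rank ∂_3 = (4 − 3) − 0 = 1, and there is no ∂_3, so H_2 ≅ Z.

As a check, the Euler characteristic is 4 − 6 + 4 = 2, which agrees with 1 − 0 + 1 = 2.
(K is a triangulation of the 2-sphere S^2.)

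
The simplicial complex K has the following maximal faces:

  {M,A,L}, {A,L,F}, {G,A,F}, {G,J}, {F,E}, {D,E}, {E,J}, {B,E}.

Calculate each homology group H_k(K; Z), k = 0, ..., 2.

K has 9 vertices, 12 edges, 3 triangles.
rank ∂_0 = 0, rank ∂_1 = 8 ⇒ b_0 = 9 − 0 − 8 = 1; all invariant factors of ∂_1 are 1 so no torsion. So H_0 ≅ Z.
rank ∂_1 = 8, rank ∂_2 = 3 ⇒ b_1 = 12 − 8 − 3 = 1; all invariant factors of ∂_2 are 1 so no torsion. So H_1 ≅ Z.
rank ∂_2 = 3, rank ∂_3 = 0 ⇒ b_2 = 3 − 3 − 0 = 0. So H_2 ≅ 0.

H_0 = Z,  H_1 = Z,  H_2 = 0.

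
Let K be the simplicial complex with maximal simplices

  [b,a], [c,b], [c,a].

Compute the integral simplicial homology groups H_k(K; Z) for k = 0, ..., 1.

Order the vertices as a < b < c. Listing each simplex with vertices in this order, K has dimension 1 with simplices:

  0-simplices (3): a, b, c
  1-simplices (3): ab, ac, bc

giving chain groups C_0 ≅ Z^3, C_1 ≅ Z^3.

The boundary map ∂_1: C_1 → C_0 sends each edge [p,q] (with p < q) to q − p.
The resulting 3×3 matrix has rank 2, and its Smith normal form has invariant factors (1,1).

Now H_k = ker ∂_k / im ∂_{k+1}, so:

  H_0: rank C_0 − rank ∂_1 = 3 − 2 = 1, and the invariant factors of ∂_1 are all 1, so H_0 = Z.
  H_1: rank ker ∂_1 − rank ∂_2 = (3 − 2) − 0 = 1, and there is no ∂_2, so H_1 = Z.

H_0 ≅ Z,  H_1 ≅ Z.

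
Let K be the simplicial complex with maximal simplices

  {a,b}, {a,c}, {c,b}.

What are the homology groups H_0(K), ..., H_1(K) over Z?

H_0 ≅ Z,  H_1 ≅ Z.

Fix the vertex order a < b < c and write every simplex with vertices in increasing order. Then dim K = 1 and the simplices of K are:

  0-simplices (3): a, b, c
  1-simplices (3): ab, ac, bc

Hence C_0 ≅ Z^3, C_1 ≅ Z^3.

∂_1: C_1 → C_0 maps an edge to its endpoints' difference, ∂[p,q] = q − p.
As a 3×3 matrix over Z this has rank 2, with invariant factors (1,1).

Now H_k = ker ∂_k / im ∂_{k+1}, so:

  H_0: rank C_0 − rank ∂_1 = 3 − 2 = 1, and the invariant factors of ∂_1 are all 1, so H_0 ≅ Z.
  H_1: rank ker ∂_1 − rank ∂_2 = (3 − 2) − 0 = 1, and there is no ∂_2, so H_1 ≅ Z.

(K is a triangulation of the circle S^1.)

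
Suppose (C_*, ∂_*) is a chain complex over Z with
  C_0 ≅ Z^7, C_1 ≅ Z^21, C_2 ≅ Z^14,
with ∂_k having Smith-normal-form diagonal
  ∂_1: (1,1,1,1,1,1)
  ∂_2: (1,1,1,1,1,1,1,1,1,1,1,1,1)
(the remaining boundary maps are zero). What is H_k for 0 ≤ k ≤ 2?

H_0 ≅ Z,  H_1 ≅ Z^2,  H_2 ≅ Z.

H_0: b_0 = 7 − 0 − 6 = 1; torsion from ∂_1 factors > 1: none. So H_0 ≅ Z.
H_1: b_1 = 21 − 6 − 13 = 2; torsion from ∂_2 factors > 1: none. So H_1 ≅ Z^2.
H_2: b_2 = 14 − 13 − 0 = 1; torsion from ∂_3 factors > 1: none. So H_2 ≅ Z.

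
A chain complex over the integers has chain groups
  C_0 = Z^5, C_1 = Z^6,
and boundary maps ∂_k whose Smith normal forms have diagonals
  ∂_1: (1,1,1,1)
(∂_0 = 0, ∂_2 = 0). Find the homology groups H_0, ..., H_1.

H_0: b_0 = 5 − 0 − 4 = 1; torsion from ∂_1 factors > 1: none. So H_0 = Z.
H_1: b_1 = 6 − 4 − 0 = 2; torsion from ∂_2 factors > 1: none. So H_1 = Z^2.

H_0 = Z,  H_1 = Z^2.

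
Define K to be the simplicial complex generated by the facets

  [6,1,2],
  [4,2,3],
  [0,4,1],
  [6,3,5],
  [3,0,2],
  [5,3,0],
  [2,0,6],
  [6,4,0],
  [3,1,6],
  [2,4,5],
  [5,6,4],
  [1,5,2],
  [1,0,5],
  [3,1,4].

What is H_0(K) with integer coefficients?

H_0 = Z.

Order the vertices as 0 < 1 < 2 < 3 < 4 < 5 < 6. Listing each simplex with vertices in this order, K has dimension 2 with simplices:

  0-simplices (7): [0], [1], [2], [3], [4], [5], [6]
  1-simplices (21): [0,1], [0,2], [0,3], [0,4], [0,5], [0,6], [1,2], [1,3], [1,4], [1,5], [1,6], [2,3], [2,4], [2,5], [2,6], [3,4], [3,5], [3,6], [4,5], [4,6], [5,6]
  2-simplices (14): [0,1,4], [0,1,5], [0,2,3], [0,2,6], [0,3,5], [0,4,6], [1,2,5], [1,2,6], [1,3,4], [1,3,6], [2,3,4], [2,4,5], [3,5,6], [4,5,6]

Hence C_0 ≅ Z^7, C_1 ≅ Z^21, C_2 ≅ Z^14.

The boundary map ∂_1: C_1 → C_0 is given by ∂[p,q] = [q] − [p]. For instance
  ∂[2,4] = [4] − [2].
The 7×21 boundary matrix has rank 6 and Smith normal form diag(1,1,1,1,1,1).

∂_2: C_2 → C_1 maps a triangle to the signed sum of its edges. For instance
  ∂[4,5,6] = [5,6] − [4,6] + [4,5],
  ∂[0,1,5] = [1,5] − [0,5] + [0,1].
This gives a 21×14 integer matrix of rank 13; reducing to Smith normal form yields diagonal entries (1,1,1,1,1,1,1,1,1,1,1,1,1).

Computing H_k = (kernel of ∂_k) / (image of ∂_{k+1}):

  H_0: rank C_0 − rank ∂_1 = 7 − 6 = 1, and the invariant factors of ∂_1 are all 1, so H_0 = Z.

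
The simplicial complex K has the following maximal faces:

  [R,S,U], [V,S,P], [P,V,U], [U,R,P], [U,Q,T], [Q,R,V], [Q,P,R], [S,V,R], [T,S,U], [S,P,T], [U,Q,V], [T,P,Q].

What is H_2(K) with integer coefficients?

H_2 ≅ 0.

Take the total order P < Q < R < S < T < U < V on the vertex set. Then K (dimension 2) consists of the simplices:

  0-simplices (7): P, Q, R, S, T, U, V
  1-simplices (18): PQ, PR, PS, PT, PU, PV, QR, QT, QU, QV, RS, RU, RV, ST, SU, SV, TU, UV
  2-simplices (12): PQR, PQT, PRU, PST, PSV, PUV, QRV, QTU, QUV, RSU, RSV, STU

so the chain groups are C_0 ≅ Z^7, C_1 ≅ Z^18, C_2 ≅ Z^12.

The boundary map ∂_1: C_1 → C_0 is given by ∂[p,q] = [q] − [p]. For instance
  ∂ST = T − S.
The 7×18 boundary matrix has rank 6 and Smith normal form diag(1,1,1,1,1,1).

The boundary map ∂_2: C_2 → C_1 maps a triangle to the signed sum of its edges. For instance
  ∂PUV = UV − PV + PU,
  ∂PRU = RU − PU + PR.
This gives a 18×12 integer matrix of rank 12; reducing to Smith normal form yields diagonal entries (1,1,1,1,1,1,1,1,1,1,1,2).

Computing H_k = (kernel of ∂_k) / (image of ∂_{k+1}):

  H_2: rank ker ∂_2 − rank ∂_3 = (12 − 12) − 0 = 0, and there is no ∂_3, so H_2 = 0.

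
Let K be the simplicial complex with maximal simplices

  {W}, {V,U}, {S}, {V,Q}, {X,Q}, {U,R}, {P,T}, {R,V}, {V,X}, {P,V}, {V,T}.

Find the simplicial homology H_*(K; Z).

H_0 = Z^3,  H_1 = Z^3.

Fix the vertex order P < Q < R < S < T < U < V < W < X and write every simplex with vertices in increasing order. Then dim K = 1 and the simplices of K are:

  0-simplices (9): P, Q, R, S, T, U, V, W, X
  1-simplices (9): PT, PV, QV, QX, RU, RV, TV, UV, VX

giving chain groups C_0 ≅ Z^9, C_1 ≅ Z^9.

∂_1: C_1 → C_0 maps an edge to its endpoints' difference, ∂[p,q] = q − p. For instance
  ∂VX = X − V.
This gives a 9×9 integer matrix of rank 6; reducing to Smith normal form yields diagonal entries (1,1,1,1,1,1).

Reading off H_k = ker ∂_k / im ∂_{k+1}:

  H_0: rank C_0 − rank ∂_1 = 9 − 6 = 3, and the invariant factors of ∂_1 are all 1, so H_0 ≅ Z^3.
  H_1: rank ker ∂_1 − rank ∂_2 = (9 − 6) − 0 = 3, and there is no ∂_2, so H_1 ≅ Z^3.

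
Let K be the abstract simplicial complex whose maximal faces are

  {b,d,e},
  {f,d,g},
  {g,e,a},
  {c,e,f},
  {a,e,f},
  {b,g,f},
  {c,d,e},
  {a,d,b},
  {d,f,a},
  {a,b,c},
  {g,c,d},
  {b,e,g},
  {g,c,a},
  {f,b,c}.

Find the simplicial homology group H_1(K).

We work with the vertex ordering a < b < c < d < e < f < g. The simplices of K, each written with vertices in increasing order, are:

  0-simplices (7): a, b, c, d, e, f, g
  1-simplices (21): ab, ac, ad, ae, af, ag, bc, bd, be, bf, bg, cd, ce, cf, cg, de, df, dg, ef, eg, fg
  2-simplices (14): abc, abd, acg, adf, aef, aeg, bcf, bde, beg, bfg, cde, cdg, cef, dfg

so the chain groups are C_0 ≅ Z^7, C_1 ≅ Z^21, C_2 ≅ Z^14.

Boundary ∂_1: C_1 → C_0 is given by ∂[p,q] = [q] − [p]. For instance
  ∂de = e − d.
The resulting 7×21 matrix has rank 6, and its Smith normal form has invariant factors (1,1,1,1,1,1).

Boundary ∂_2: C_2 → C_1 acts by ∂[p,q,r] = [q,r] − [p,r] + [p,q]. For instance
  ∂cef = ef − cf + ce,
  ∂adf = df − af + ad.
As a 21×14 matrix over Z this has rank 13, with invariant factors (1,1,1,1,1,1,1,1,1,1,1,1,1).

Now H_k = ker ∂_k / im ∂_{k+1}, so:

  H_1: rank ker ∂_1 − rank ∂_2 = (21 − 6) − 13 = 2, and the invariant factors of ∂_2 are all 1, so H_1 ≅ Z^2.

(K is a triangulation of the torus T^2.)

H_1 = Z^2.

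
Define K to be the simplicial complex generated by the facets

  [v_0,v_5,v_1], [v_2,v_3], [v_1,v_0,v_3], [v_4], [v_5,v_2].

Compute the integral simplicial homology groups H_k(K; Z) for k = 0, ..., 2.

H_0 = Z^2,  H_1 = Z,  H_2 = 0.

Take the total order v_0 < v_1 < v_2 < v_3 < v_4 < v_5 on the vertex set. Then K (dimension 2) consists of the simplices:

  0-simplices (6): [v_0], [v_1], [v_2], [v_3], [v_4], [v_5]
  1-simplices (7): [v_0,v_1], [v_0,v_3], [v_0,v_5], [v_1,v_3], [v_1,v_5], [v_2,v_3], [v_2,v_5]
  2-simplices (2): [v_0,v_1,v_3], [v_0,v_1,v_5]

giving chain groups C_0 ≅ Z^6, C_1 ≅ Z^7, C_2 ≅ Z^2.

Boundary ∂_1: C_1 → C_0 maps an edge to its endpoints' difference, ∂[p,q] = q − p.
This gives a 6×7 integer matrix of rank 4; reducing to Smith normal form yields diagonal entries (1,1,1,1).

∂_2: C_2 → C_1 maps a triangle to the signed sum of its edges. For instance
  ∂[v_0,v_1,v_3] = [v_1,v_3] − [v_0,v_3] + [v_0,v_1],
  ∂[v_0,v_1,v_5] = [v_1,v_5] − [v_0,v_5] + [v_0,v_1].
This gives a 7×2 integer matrix of rank 2; reducing to Smith normal form yields diagonal entries (1,1).

From H_k ≅ ker(∂_k) / im(∂_{k+1}) we obtain:

  H_0: rank C_0 − rank ∂_1 = 6 − 4 = 2, and the invariant factors of ∂_1 are all 1, so H_0 = Z^2.
  H_1: rank ker ∂_1 − rank ∂_2 = (7 − 4) − 2 = 1, and the invariant factors of ∂_2 are all 1, so H_1 = Z.
  H_2: rank ker ∂_2 − rank ∂_3 = (2 − 2) − 0 = 0, and there is no ∂_3, so H_2 = 0.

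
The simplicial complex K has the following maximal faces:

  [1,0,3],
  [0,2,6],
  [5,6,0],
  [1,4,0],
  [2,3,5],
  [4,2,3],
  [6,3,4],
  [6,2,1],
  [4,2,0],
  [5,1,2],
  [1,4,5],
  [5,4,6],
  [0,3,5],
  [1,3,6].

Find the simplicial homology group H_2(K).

H_2 = Z.

We work with the vertex ordering 0 < 1 < 2 < 3 < 4 < 5 < 6. The simplices of K, each written with vertices in increasing order, are:

  0-simplices (7): [0], [1], [2], [3], [4], [5], [6]
  1-simplices (21): [0,1], [0,2], [0,3], [0,4], [0,5], [0,6], [1,2], [1,3], [1,4], [1,5], [1,6], [2,3], [2,4], [2,5], [2,6], [3,4], [3,5], [3,6], [4,5], [4,6], [5,6]
  2-simplices (14): [0,1,3], [0,1,4], [0,2,4], [0,2,6], [0,3,5], [0,5,6], [1,2,5], [1,2,6], [1,3,6], [1,4,5], [2,3,4], [2,3,5], [3,4,6], [4,5,6]

giving chain groups C_0 ≅ Z^7, C_1 ≅ Z^21, C_2 ≅ Z^14.

∂_1: C_1 → C_0 sends each edge [p,q] (with p < q) to q − p.
This gives a 7×21 integer matrix of rank 6; reducing to Smith normal form yields diagonal entries (1,1,1,1,1,1).

Boundary ∂_2: C_2 → C_1 acts by ∂[p,q,r] = [q,r] − [p,r] + [p,q]. For instance
  ∂[0,5,6] = [5,6] − [0,6] + [0,5],
  ∂[1,2,5] = [2,5] − [1,5] + [1,2].
The 21×14 boundary matrix has rank 13 and Smith normal form diag(1,1,1,1,1,1,1,1,1,1,1,1,1).

Computing H_k = (kernel of ∂_k) / (image of ∂_{k+1}):

  H_2: rank ker ∂_2 − rank ∂_3 = (14 − 13) − 0 = 1, and there is no ∂_3, so H_2 = Z.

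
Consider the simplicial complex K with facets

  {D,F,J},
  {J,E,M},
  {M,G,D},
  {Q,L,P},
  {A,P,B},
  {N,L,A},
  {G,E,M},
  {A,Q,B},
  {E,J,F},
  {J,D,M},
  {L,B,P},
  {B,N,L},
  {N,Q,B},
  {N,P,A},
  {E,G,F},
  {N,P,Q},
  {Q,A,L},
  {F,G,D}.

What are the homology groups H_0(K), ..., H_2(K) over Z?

H_0 = Z^2,  H_1 = Z/2,  H_2 = Z.

Order the vertices as A < B < D < E < F < G < J < L < M < N < P < Q. Listing each simplex with vertices in this order, K has dimension 2 with simplices:

  0-simplices (12): A, B, D, E, F, G, J, L, M, N, P, Q
  1-simplices (27): AB, AL, AN, AP, AQ, BL, BN, BP, BQ, DF, DG, DJ, DM, EF, EG, EJ, EM, FG, FJ, GM, JM, LN, LP, LQ, NP, NQ, PQ
  2-simplices (18): ABP, ABQ, ALN, ALQ, ANP, BLN, BLP, BNQ, DFG, DFJ, DGM, DJM, EFG, EFJ, EGM, EJM, LPQ, NPQ

so the chain groups are C_0 ≅ Z^12, C_1 ≅ Z^27, C_2 ≅ Z^18.

The boundary map ∂_1: C_1 → C_0 is given by ∂[p,q] = [q] − [p]. For instance
  ∂BN = N − B.
As a 12×27 matrix over Z this has rank 10, with invariant factors (1,1,1,1,1,1,1,1,1,1).

Boundary ∂_2: C_2 → C_1 sends each 2-simplex [p,q,r] to [q,r] − [p,r] + [p,q]. For instance
  ∂BLN = LN − BN + BL,
  ∂EGM = GM − EM + EG.
The 27×18 boundary matrix has rank 17 and Smith normal form diag(1,1,1,1,1,1,1,1,1,1,1,1,1,1,1,1,2).

Reading off H_k = ker ∂_k / im ∂_{k+1}:

  H_0: rank C_0 − rank ∂_1 = 12 − 10 = 2, and the invariant factors of ∂_1 are all 1, so H_0 ≅ Z^2.
  H_1: rank ker ∂_1 − rank ∂_2 = (27 − 10) − 17 = 0, and ∂_2 has invariant factor 2 > 1, so H_1 ≅ Z/2.
  H_2: rank ker ∂_2 − rank ∂_3 = (18 − 17) − 0 = 1, and there is no ∂_3, so H_2 ≅ Z.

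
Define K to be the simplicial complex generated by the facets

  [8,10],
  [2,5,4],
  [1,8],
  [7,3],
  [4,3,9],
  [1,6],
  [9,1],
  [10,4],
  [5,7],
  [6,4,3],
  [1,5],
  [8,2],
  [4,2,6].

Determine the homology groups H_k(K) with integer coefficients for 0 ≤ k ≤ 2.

K has 10 vertices, 18 edges, 4 triangles.
rank ∂_0 = 0, rank ∂_1 = 9 ⇒ b_0 = 10 − 0 − 9 = 1; all invariant factors of ∂_1 are 1 so no torsion. So H_0 = Z.
rank ∂_1 = 9, rank ∂_2 = 4 ⇒ b_1 = 18 − 9 − 4 = 5; all invariant factors of ∂_2 are 1 so no torsion. So H_1 = Z^5.
rank ∂_2 = 4, rank ∂_3 = 0 ⇒ b_2 = 4 − 4 − 0 = 0. So H_2 = 0.

H_0 ≅ Z,  H_1 ≅ Z^5,  H_2 = 0.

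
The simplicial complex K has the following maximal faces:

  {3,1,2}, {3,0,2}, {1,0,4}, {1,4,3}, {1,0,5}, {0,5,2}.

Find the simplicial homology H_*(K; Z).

Take the total order 0 < 1 < 2 < 3 < 4 < 5 on the vertex set. Then K (dimension 2) consists of the simplices:

  0-simplices (6): [0], [1], [2], [3], [4], [5]
  1-simplices (12): [0,1], [0,2], [0,3], [0,4], [0,5], [1,2], [1,3], [1,4], [1,5], [2,3], [2,5], [3,4]
  2-simplices (6): [0,1,4], [0,1,5], [0,2,3], [0,2,5], [1,2,3], [1,3,4]

giving chain groups C_0 ≅ Z^6, C_1 ≅ Z^12, C_2 ≅ Z^6.

The boundary map ∂_1: C_1 → C_0 is given by ∂[p,q] = [q] − [p].
As a 6×12 matrix over Z this has rank 5, with invariant factors (1,1,1,1,1).

Boundary ∂_2: C_2 → C_1 acts by ∂[p,q,r] = [q,r] − [p,r] + [p,q]. For instance
  ∂[0,1,4] = [1,4] − [0,4] + [0,1],
  ∂[1,2,3] = [2,3] − [1,3] + [1,2].
As a 12×6 matrix over Z this has rank 6, with invariant factors (1,1,1,1,1,1).

Now H_k = ker ∂_k / im ∂_{k+1}, so:

  H_0: rank C_0 − rank ∂_1 = 6 − 5 = 1, and the invariant factors of ∂_1 are all 1, so H_0 ≅ Z.
  H_1: rank ker ∂_1 − rank ∂_2 = (12 − 5) − 6 = 1, and the invariant factors of ∂_2 are all 1, so H_1 ≅ Z.
  H_2: rank ker ∂_2 − rank ∂_3 = (6 − 6) − 0 = 0, and there is no ∂_3, so H_2 ≅ 0.

As a check, the Euler characteristic is 6 − 12 + 6 = 0, which agrees with 1 − 1 + 0 = 0.

H_0 ≅ Z,  H_1 ≅ Z,  H_2 = 0.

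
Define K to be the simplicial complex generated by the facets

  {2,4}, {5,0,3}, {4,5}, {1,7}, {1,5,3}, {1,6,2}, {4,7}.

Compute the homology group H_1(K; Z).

H_1 ≅ Z^2.

We work with the vertex ordering 0 < 1 < 2 < 3 < 4 < 5 < 6 < 7. The simplices of K, each written with vertices in increasing order, are:

  0-simplices (8): [0], [1], [2], [3], [4], [5], [6], [7]
  1-simplices (12): [0,3], [0,5], [1,2], [1,3], [1,5], [1,6], [1,7], [2,4], [2,6], [3,5], [4,5], [4,7]
  2-simplices (3): [0,3,5], [1,2,6], [1,3,5]

so the chain groups are C_0 ≅ Z^8, C_1 ≅ Z^12, C_2 ≅ Z^3.

The boundary map ∂_1: C_1 → C_0 maps an edge to its endpoints' difference, ∂[p,q] = q − p.
The 8×12 boundary matrix has rank 7 and Smith normal form diag(1,1,1,1,1,1,1).

Boundary ∂_2: C_2 → C_1 acts by ∂[p,q,r] = [q,r] − [p,r] + [p,q]. For instance
  ∂[0,3,5] = [3,5] − [0,5] + [0,3],
  ∂[1,2,6] = [2,6] − [1,6] + [1,2].
This gives a 12×3 integer matrix of rank 3; reducing to Smith normal form yields diagonal entries (1,1,1).

From H_k ≅ ker(∂_k) / im(∂_{k+1}) we obtain:

  H_1: rank ker ∂_1 − rank ∂_2 = (12 − 7) − 3 = 2, and the invariant factors of ∂_2 are all 1, so H_1 = Z^2.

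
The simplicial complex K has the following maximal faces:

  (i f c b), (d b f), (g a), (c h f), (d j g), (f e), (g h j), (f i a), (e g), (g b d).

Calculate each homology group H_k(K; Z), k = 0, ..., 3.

K has 10 vertices, 21 edges, 10 triangles, 1 3-simplex.
rank ∂_0 = 0, rank ∂_1 = 9 ⇒ b_0 = 10 − 0 − 9 = 1; all invariant factors of ∂_1 are 1 so no torsion. So H_0 ≅ Z.
rank ∂_1 = 9, rank ∂_2 = 9 ⇒ b_1 = 21 − 9 − 9 = 3; all invariant factors of ∂_2 are 1 so no torsion. So H_1 ≅ Z^3.
rank ∂_2 = 9, rank ∂_3 = 1 ⇒ b_2 = 10 − 9 − 1 = 0; all invariant factors of ∂_3 are 1 so no torsion. So H_2 ≅ 0.
rank ∂_3 = 1, rank ∂_4 = 0 ⇒ b_3 = 1 − 1 − 0 = 0. So H_3 ≅ 0.

H_0 = Z,  H_1 = Z^3,  H_2 = 0,  H_3 = 0.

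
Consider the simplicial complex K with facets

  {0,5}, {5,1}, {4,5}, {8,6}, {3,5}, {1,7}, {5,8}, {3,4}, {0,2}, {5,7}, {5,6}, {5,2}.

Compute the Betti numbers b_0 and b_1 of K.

b_0 = 1, b_1 = 4.

Take the total order 0 < 1 < 2 < 3 < 4 < 5 < 6 < 7 < 8 on the vertex set. Then K (dimension 1) consists of the simplices:

  0-simplices (9): [0], [1], [2], [3], [4], [5], [6], [7], [8]
  1-simplices (12): [0,2], [0,5], [1,5], [1,7], [2,5], [3,4], [3,5], [4,5], [5,6], [5,7], [5,8], [6,8]

so the chain groups are C_0 ≅ Z^9, C_1 ≅ Z^12.

The boundary map ∂_1: C_1 → C_0 is given by ∂[p,q] = [q] − [p].
The resulting 9×12 matrix has rank 8, and its Smith normal form has invariant factors (1,1,1,1,1,1,1,1).

Now H_k = ker ∂_k / im ∂_{k+1}, so:

  H_0: rank C_0 − rank ∂_1 = 9 − 8 = 1, and the invariant factors of ∂_1 are all 1, so H_0 ≅ Z.
  H_1: rank ker ∂_1 − rank ∂_2 = (12 − 8) − 0 = 4, and there is no ∂_2, so H_1 ≅ Z^4.

Hence the Betti numbers are b_0 = 1, b_1 = 4.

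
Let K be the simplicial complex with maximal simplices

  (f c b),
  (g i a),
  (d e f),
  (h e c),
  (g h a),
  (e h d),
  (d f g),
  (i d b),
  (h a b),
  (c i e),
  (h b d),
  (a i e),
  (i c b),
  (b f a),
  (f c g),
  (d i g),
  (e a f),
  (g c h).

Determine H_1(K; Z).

H_1 = Z^2.

Order the vertices as a < b < c < d < e < f < g < h < i. Listing each simplex with vertices in this order, K has dimension 2 with simplices:

  0-simplices (9): a, b, c, d, e, f, g, h, i
  1-simplices (27): ab, ae, af, ag, ah, ai, bc, bd, bf, bh, bi, ce, cf, cg, ch, ci, de, df, dg, dh, di, ef, eh, ei, fg, gh, gi
  2-simplices (18): abf, abh, aef, aei, agh, agi, bcf, bci, bdh, bdi, ceh, cei, cfg, cgh, def, deh, dfg, dgi

so the chain groups are C_0 ≅ Z^9, C_1 ≅ Z^27, C_2 ≅ Z^18.

Boundary ∂_1: C_1 → C_0 sends each edge [p,q] (with p < q) to q − p. For instance
  ∂bi = i − b.
The 9×27 boundary matrix has rank 8 and Smith normal form diag(1,1,1,1,1,1,1,1).

The boundary map ∂_2: C_2 → C_1 acts by ∂[p,q,r] = [q,r] − [p,r] + [p,q]. For instance
  ∂aef = ef − af + ae,
  ∂dgi = gi − di + dg.
As a 27×18 matrix over Z this has rank 17, with invariant factors (1,1,1,1,1,1,1,1,1,1,1,1,1,1,1,1,1).

Computing H_k = (kernel of ∂_k) / (image of ∂_{k+1}):

  H_1: rank ker ∂_1 − rank ∂_2 = (27 − 8) − 17 = 2, and the invariant factors of ∂_2 are all 1, so H_1 = Z^2.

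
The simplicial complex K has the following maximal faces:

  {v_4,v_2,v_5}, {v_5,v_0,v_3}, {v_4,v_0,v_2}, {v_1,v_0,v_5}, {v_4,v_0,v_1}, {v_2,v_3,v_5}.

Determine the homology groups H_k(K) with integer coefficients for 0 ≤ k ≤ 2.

Fix the vertex order v_0 < v_1 < v_2 < v_3 < v_4 < v_5 and write every simplex with vertices in increasing order. Then dim K = 2 and the simplices of K are:

  0-simplices (6): [v_0], [v_1], [v_2], [v_3], [v_4], [v_5]
  1-simplices (12): [v_0,v_1], [v_0,v_2], [v_0,v_3], [v_0,v_4], [v_0,v_5], [v_1,v_4], [v_1,v_5], [v_2,v_3], [v_2,v_4], [v_2,v_5], [v_3,v_5], [v_4,v_5]
  2-simplices (6): [v_0,v_1,v_4], [v_0,v_1,v_5], [v_0,v_2,v_4], [v_0,v_3,v_5], [v_2,v_3,v_5], [v_2,v_4,v_5]

so the chain groups are C_0 ≅ Z^6, C_1 ≅ Z^12, C_2 ≅ Z^6.

∂_1: C_1 → C_0 sends each edge [p,q] (with p < q) to q − p. For instance
  ∂[v_0,v_1] = [v_1] − [v_0].
This gives a 6×12 integer matrix of rank 5; reducing to Smith normal form yields diagonal entries (1,1,1,1,1).

The boundary map ∂_2: C_2 → C_1 sends each 2-simplex [p,q,r] to [q,r] − [p,r] + [p,q]. For instance
  ∂[v_0,v_1,v_4] = [v_1,v_4] − [v_0,v_4] + [v_0,v_1],
  ∂[v_0,v_1,v_5] = [v_1,v_5] − [v_0,v_5] + [v_0,v_1].
The 12×6 boundary matrix has rank 6 and Smith normal form diag(1,1,1,1,1,1).

Reading off H_k = ker ∂_k / im ∂_{k+1}:

  H_0: rank C_0 − rank ∂_1 = 6 − 5 = 1, and the invariant factors of ∂_1 are all 1, so H_0 = Z.
  H_1: rank ker ∂_1 − rank ∂_2 = (12 − 5) − 6 = 1, and the invariant factors of ∂_2 are all 1, so H_1 = Z.
  H_2: rank ker ∂_2 − rank ∂_3 = (6 − 6) − 0 = 0, and there is no ∂_3, so H_2 = 0.

(K is a triangulation of the cylinder S^1 x I.)

H_0 = Z,  H_1 = Z,  H_2 = 0.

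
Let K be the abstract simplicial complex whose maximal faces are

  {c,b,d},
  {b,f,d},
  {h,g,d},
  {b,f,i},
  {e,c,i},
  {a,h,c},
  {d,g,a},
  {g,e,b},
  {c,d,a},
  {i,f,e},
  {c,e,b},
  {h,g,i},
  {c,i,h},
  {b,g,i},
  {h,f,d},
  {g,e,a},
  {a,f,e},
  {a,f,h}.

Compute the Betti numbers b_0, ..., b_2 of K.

Order the vertices as a < b < c < d < e < f < g < h < i. Listing each simplex with vertices in this order, K has dimension 2 with simplices:

  0-simplices (9): a, b, c, d, e, f, g, h, i
  1-simplices (27): ac, ad, ae, af, ag, ah, bc, bd, be, bf, bg, bi, cd, ce, ch, ci, df, dg, dh, ef, eg, ei, fh, fi, gh, gi, hi
  2-simplices (18): acd, ach, adg, aef, aeg, afh, bcd, bce, bdf, beg, bfi, bgi, cei, chi, dfh, dgh, efi, ghi

Hence C_0 ≅ Z^9, C_1 ≅ Z^27, C_2 ≅ Z^18.

The boundary map ∂_1: C_1 → C_0 is given by ∂[p,q] = [q] − [p].
This gives a 9×27 integer matrix of rank 8; reducing to Smith normal form yields diagonal entries (1,1,1,1,1,1,1,1).

The boundary map ∂_2: C_2 → C_1 sends each 2-simplex [p,q,r] to [q,r] − [p,r] + [p,q]. For instance
  ∂afh = fh − ah + af,
  ∂bcd = cd − bd + bc.
The resulting 27×18 matrix has rank 18, and its Smith normal form has invariant factors (1,1,1,1,1,1,1,1,1,1,1,1,1,1,1,1,1,2).

Reading off H_k = ker ∂_k / im ∂_{k+1}:

  H_0: rank C_0 − rank ∂_1 = 9 − 8 = 1, and the invariant factors of ∂_1 are all 1, so H_0 ≅ Z.
  H_1: rank ker ∂_1 − rank ∂_2 = (27 − 8) − 18 = 1, and ∂_2 has invariant factor 2 > 1, so H_1 ≅ Z ⊕ Z/2.
  H_2: rank ker ∂_2 − rank ∂_3 = (18 − 18) − 0 = 0, and there is no ∂_3, so H_2 ≅ 0.

(K is a triangulation of the Klein bottle.)

Hence the Betti numbers are b_0 = 1, b_1 = 1, b_2 = 0.

b_0 = 1, b_1 = 1, b_2 = 0.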